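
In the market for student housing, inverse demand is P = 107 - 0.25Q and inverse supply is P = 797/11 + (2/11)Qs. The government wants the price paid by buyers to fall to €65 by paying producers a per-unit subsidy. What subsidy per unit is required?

Required subsidy s = €38 per unit

At a buyer price of 65, quantity demanded is 428 − 4·65 = 168.
Sellers supply 168 only when they receive Ps = 797/11 + (2/11)·168 = 103.
s = Ps − Pb = 103 − 65 = 38.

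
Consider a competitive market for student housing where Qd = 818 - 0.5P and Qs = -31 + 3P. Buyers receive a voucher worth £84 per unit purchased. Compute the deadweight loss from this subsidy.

Deadweight loss = £1512

Pre-subsidy: 818 - 0.5P = -31 + 3P gives P* = 1698/7, Q* = 4877/7.
With the rebate, buyers effectively pay Pb = Ps − 84, where Ps is the price sellers receive.
Demand in terms of Ps becomes Qd = 818 − 0.5(Ps − 84) = 860 - 0.5Ps. Setting this equal to supply: 860 - 0.5Ps = -31 + 3Ps, so Ps = 1782/7.
Buyers pay Pb = 1782/7 − 84 = 1194/7; Q' = -31 + 3·(1782/7) = 5129/7.
The subsidy expands output by 5129/7 − 4877/7 = 36 past the efficient level; on those units the gap between marginal cost and willingness to pay runs from 0 up to 84.
DWL = ½ × 84 × 36 = 1512.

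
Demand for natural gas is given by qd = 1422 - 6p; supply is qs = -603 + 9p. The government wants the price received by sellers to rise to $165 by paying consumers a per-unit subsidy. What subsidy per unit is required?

Required subsidy s = $75 per unit

At a seller price of 165, quantity supplied is -603 + 9·165 = 882.
Buyers absorb 882 only when they pay pb with 1422 − 6·pb = 882, i.e. pb = 90.
s = ps − pb = 165 − 90 = 75.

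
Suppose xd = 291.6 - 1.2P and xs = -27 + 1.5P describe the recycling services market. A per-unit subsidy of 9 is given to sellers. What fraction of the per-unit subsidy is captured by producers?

Producer share = 4/9

Pre-subsidy: 291.6 - 1.2P = -27 + 1.5P gives P* = 118, x* = 150.
With the subsidy, sellers receive Ps = Pb + 9 for each unit, where Pb is the price buyers pay.
Supply in terms of Pb becomes xs = -27 + 1.5(Pb + 9) = -13.5 + 1.5Pb. Setting this equal to demand: 291.6 - 1.2Pb = -13.5 + 1.5Pb, so Pb = 113.
Sellers receive Ps = 113 + 9 = 122; x' = 291.6 − 1.2·113 = 156.
Buyers' price falls by P* − Pb = 118 − 113 = 5; sellers' price rises by Ps − P* = 122 − 118 = 4.
So producers capture 4/9 = 4/9 of each unit of subsidy.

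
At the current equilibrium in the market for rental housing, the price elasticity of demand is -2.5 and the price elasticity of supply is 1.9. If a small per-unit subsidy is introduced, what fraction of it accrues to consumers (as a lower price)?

Consumer share = 19/44

For a small subsidy around the equilibrium, the benefit split depends on the relative slopes, which at a point are proportional to the elasticities.
Buyer share = εs/(εs + |εd|) = 1.9/(1.9 + 2.5) = 19/44; seller share = |εd|/(εs + |εd|) = 25/44.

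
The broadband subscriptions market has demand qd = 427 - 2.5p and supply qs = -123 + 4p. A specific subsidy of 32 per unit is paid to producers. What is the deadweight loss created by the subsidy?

Pre-subsidy: 427 - 2.5p = -123 + 4p gives p* = 1100/13, q* = 2801/13.
With the subsidy, sellers receive ps = pb + 32 for each unit, where pb is the price buyers pay.
Supply in terms of pb becomes qs = -123 + 4(pb + 32) = 5 + 4pb. Setting this equal to demand: 427 - 2.5pb = 5 + 4pb, so pb = 844/13.
Sellers receive ps = 844/13 + 32 = 1260/13; q' = 427 − 2.5·(844/13) = 3441/13.
The subsidy expands output by 3441/13 − 2801/13 = 640/13 past the efficient level; on those units the gap between marginal cost and willingness to pay runs from 0 up to 32.
DWL = ½ × 32 × 640/13 = 10240/13.

Deadweight loss = 10240/13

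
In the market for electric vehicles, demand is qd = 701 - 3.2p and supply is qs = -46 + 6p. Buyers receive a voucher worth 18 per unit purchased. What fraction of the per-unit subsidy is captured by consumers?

Pre-subsidy: 701 - 3.2p = -46 + 6p gives p* = 3735/46, q* = 10147/23.
With the rebate, buyers effectively pay pb = ps − 18, where ps is the price sellers receive.
Demand in terms of ps becomes qd = 701 − 3.2(ps − 18) = 758.6 - 3.2ps. Setting this equal to supply: 758.6 - 3.2ps = -46 + 6ps, so ps = 4023/46.
Buyers pay pb = 4023/46 − 18 = 3195/46; q' = -46 + 6·(4023/46) = 11011/23.
Buyers' price falls by p* − pb = 3735/46 − 3195/46 = 270/23; sellers' price rises by ps − p* = 4023/46 − 3735/46 = 144/23.
So consumers capture (270/23)/18 = 15/23 of each unit of subsidy.

Consumer share = 15/23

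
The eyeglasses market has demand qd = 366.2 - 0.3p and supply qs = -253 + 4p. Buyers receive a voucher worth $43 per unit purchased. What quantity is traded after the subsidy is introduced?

q' = 335

Pre-subsidy: 366.2 - 0.3p = -253 + 4p gives p* = 144, q* = 323.
With the rebate, buyers effectively pay pb = ps − 43, where ps is the price sellers receive.
Demand in terms of ps becomes qd = 366.2 − 0.3(ps − 43) = 379.1 - 0.3ps. Setting this equal to supply: 379.1 - 0.3ps = -253 + 4ps, so ps = 147.
Buyers pay pb = 147 − 43 = 104; q' = -253 + 4·147 = 335.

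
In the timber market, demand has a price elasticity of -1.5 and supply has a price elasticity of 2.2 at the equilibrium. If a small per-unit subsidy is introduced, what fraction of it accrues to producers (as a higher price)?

For a small subsidy around the equilibrium, the benefit split depends on the relative slopes, which at a point are proportional to the elasticities.
Buyer share = εs/(εs + |εd|) = 2.2/(2.2 + 1.5) = 22/37; seller share = |εd|/(εs + |εd|) = 15/37.
So producers capture 15/37 of the subsidy.

Producer share = 15/37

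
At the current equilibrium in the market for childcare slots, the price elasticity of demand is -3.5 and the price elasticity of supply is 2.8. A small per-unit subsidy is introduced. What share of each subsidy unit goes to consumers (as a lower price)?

For a small subsidy around the equilibrium, the benefit split depends on the relative slopes, which at a point are proportional to the elasticities.
Buyer share = εs/(εs + |εd|) = 2.8/(2.8 + 3.5) = 4/9; seller share = |εd|/(εs + |εd|) = 5/9.

Consumer share = 4/9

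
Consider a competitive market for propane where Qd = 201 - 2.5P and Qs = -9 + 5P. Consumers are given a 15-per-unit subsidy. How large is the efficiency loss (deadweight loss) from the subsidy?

Deadweight loss = 187.5

Pre-subsidy: 201 - 2.5P = -9 + 5P gives P* = 28, Q* = 131.
With the rebate, buyers effectively pay Pb = Ps − 15, where Ps is the price sellers receive.
Demand in terms of Ps becomes Qd = 201 − 2.5(Ps − 15) = 238.5 - 2.5Ps. Setting this equal to supply: 238.5 - 2.5Ps = -9 + 5Ps, so Ps = 33.
Buyers pay Pb = 33 − 15 = 18; Q' = -9 + 5·33 = 156.
The subsidy expands output by 156 − 131 = 25 past the efficient level; on those units the gap between marginal cost and willingness to pay runs from 0 up to 15.
DWL = ½ × 15 × 25 = 187.5.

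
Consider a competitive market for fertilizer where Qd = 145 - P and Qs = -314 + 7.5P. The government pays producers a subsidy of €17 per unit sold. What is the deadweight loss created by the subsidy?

Pre-subsidy: 145 - P = -314 + 7.5P gives P* = 54, Q* = 91.
With the subsidy, sellers receive Ps = Pb + 17 for each unit, where Pb is the price buyers pay.
Supply in terms of Pb becomes Qs = -314 + 7.5(Pb + 17) = -186.5 + 7.5Pb. Setting this equal to demand: 145 - Pb = -186.5 + 7.5Pb, so Pb = 39.
Sellers receive Ps = 39 + 17 = 56; Q' = 145 − 1·39 = 106.
The subsidy expands output by 106 − 91 = 15 past the efficient level; on those units the gap between marginal cost and willingness to pay runs from 0 up to 17.
DWL = ½ × 17 × 15 = 127.5.

Deadweight loss = €127.5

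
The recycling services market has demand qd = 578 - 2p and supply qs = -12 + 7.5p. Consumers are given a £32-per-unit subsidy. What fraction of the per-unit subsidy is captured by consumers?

Consumer share = 15/19

Pre-subsidy: 578 - 2p = -12 + 7.5p gives p* = 1180/19, q* = 8622/19.
With the rebate, buyers effectively pay pb = ps − 32, where ps is the price sellers receive.
Demand in terms of ps becomes qd = 578 − 2(ps − 32) = 642 - 2ps. Setting this equal to supply: 642 - 2ps = -12 + 7.5ps, so ps = 1308/19.
Buyers pay pb = 1308/19 − 32 = 700/19; q' = -12 + 7.5·(1308/19) = 9582/19.
Buyers' price falls by p* − pb = 1180/19 − 700/19 = 480/19; sellers' price rises by ps − p* = 1308/19 − 1180/19 = 128/19.
So consumers capture (480/19)/32 = 15/19 of each unit of subsidy.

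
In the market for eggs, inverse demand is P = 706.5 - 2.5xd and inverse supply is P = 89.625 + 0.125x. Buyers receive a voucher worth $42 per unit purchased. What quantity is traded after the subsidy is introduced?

x' = 251

Pre-subsidy: 706.5 - 2.5x = 89.625 + 0.125x gives x* = 235 and P* = 119.
With the rebate, buyers effectively pay Pb = Ps − 42, where Ps is the price sellers receive.
On the curves, Pb = 706.5 - 2.5x and Ps = 89.625 + 0.125x; the wedge Ps − Pb = 42 gives 89.625 + 0.125x − (706.5 - 2.5x) = 42, so x' = 251.
Then Pb = 706.5 − 2.5·251 = 79 and Ps = 89.625 + 0.125·251 = 121.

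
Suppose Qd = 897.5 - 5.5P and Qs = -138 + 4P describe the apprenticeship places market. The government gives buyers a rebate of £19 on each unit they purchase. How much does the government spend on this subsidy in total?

Government cost = £6498

Pre-subsidy: 897.5 - 5.5P = -138 + 4P gives P* = 109, Q* = 298.
With the rebate, buyers effectively pay Pb = Ps − 19, where Ps is the price sellers receive.
Demand in terms of Ps becomes Qd = 897.5 − 5.5(Ps − 19) = 1002 - 5.5Ps. Setting this equal to supply: 1002 - 5.5Ps = -138 + 4Ps, so Ps = 120.
Buyers pay Pb = 120 − 19 = 101; Q' = -138 + 4·120 = 342.
Government outlay = subsidy × quantity = 19 × 342 = 6498.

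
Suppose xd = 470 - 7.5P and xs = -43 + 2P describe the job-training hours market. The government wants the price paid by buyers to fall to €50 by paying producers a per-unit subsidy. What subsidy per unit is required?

At a buyer price of 50, quantity demanded is 470 − 7.5·50 = 95.
Sellers supply 95 only when they receive Ps with -43 + 2·Ps = 95, i.e. Ps = 69.
s = Ps − Pb = 69 − 50 = 19.

Required subsidy s = €19 per unit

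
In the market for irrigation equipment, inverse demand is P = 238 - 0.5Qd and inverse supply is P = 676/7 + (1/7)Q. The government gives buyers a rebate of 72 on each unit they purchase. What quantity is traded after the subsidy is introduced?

Q' = 332

Pre-subsidy: 238 - 0.5Q = 676/7 + (1/7)Q gives Q* = 220 and P* = 128.
With the rebate, buyers effectively pay Pb = Ps − 72, where Ps is the price sellers receive.
On the curves, Pb = 238 - 0.5Q and Ps = 676/7 + (1/7)Q; the wedge Ps − Pb = 72 gives 676/7 + (1/7)Q − (238 - 0.5Q) = 72, so Q' = 332.
Then Pb = 238 − 0.5·332 = 72 and Ps = 676/7 + (1/7)·332 = 144.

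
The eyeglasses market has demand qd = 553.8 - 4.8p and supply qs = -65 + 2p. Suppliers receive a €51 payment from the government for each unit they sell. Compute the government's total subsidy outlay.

Government cost = €9639

Pre-subsidy: 553.8 - 4.8p = -65 + 2p gives p* = 91, q* = 117.
With the subsidy, sellers receive ps = pb + 51 for each unit, where pb is the price buyers pay.
Supply in terms of pb becomes qs = -65 + 2(pb + 51) = 37 + 2pb. Setting this equal to demand: 553.8 - 4.8pb = 37 + 2pb, so pb = 76.
Sellers receive ps = 76 + 51 = 127; q' = 553.8 − 4.8·76 = 189.
Government outlay = subsidy × quantity = 51 × 189 = 9639.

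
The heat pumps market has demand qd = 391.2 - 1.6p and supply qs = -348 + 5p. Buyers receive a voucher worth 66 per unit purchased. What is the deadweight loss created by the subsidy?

Pre-subsidy: 391.2 - 1.6p = -348 + 5p gives p* = 112, q* = 212.
With the rebate, buyers effectively pay pb = ps − 66, where ps is the price sellers receive.
Demand in terms of ps becomes qd = 391.2 − 1.6(ps − 66) = 496.8 - 1.6ps. Setting this equal to supply: 496.8 - 1.6ps = -348 + 5ps, so ps = 128.
Buyers pay pb = 128 − 66 = 62; q' = -348 + 5·128 = 292.
The subsidy expands output by 292 − 212 = 80 past the efficient level; on those units the gap between marginal cost and willingness to pay runs from 0 up to 66.
DWL = ½ × 66 × 80 = 2640.

Deadweight loss = 2640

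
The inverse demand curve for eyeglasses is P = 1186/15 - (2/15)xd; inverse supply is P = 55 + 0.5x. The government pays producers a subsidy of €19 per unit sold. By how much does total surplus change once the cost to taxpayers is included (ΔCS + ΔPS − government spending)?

Pre-subsidy: 1186/15 - (2/15)x = 55 + 0.5x gives x* = 38 and P* = 74.
With the subsidy, sellers receive Ps = Pb + 19 for each unit, where Pb is the price buyers pay.
On the curves, Pb = 1186/15 - (2/15)x and Ps = 55 + 0.5x; the wedge Ps − Pb = 19 gives 55 + 0.5x − (1186/15 - (2/15)x) = 19, so x' = 68.
Then Pb = 1186/15 − (2/15)·68 = 70 and Ps = 55 + 0.5·68 = 89.
ΔCS = ½(38 + 68)(74 − 70) = 212; ΔPS = ½(38 + 68)(89 − 74) = 795.
Government spending = 19 × 68 = 1292.
Net change = 212 + 795 − 1292 = -285. The loss equals the DWL triangle ½·19·30.

Net change in total surplus = -€285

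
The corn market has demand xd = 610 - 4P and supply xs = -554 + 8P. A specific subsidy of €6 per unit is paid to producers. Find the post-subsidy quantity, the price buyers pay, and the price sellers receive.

Pre-subsidy: 610 - 4P = -554 + 8P gives P* = 97, x* = 222.
With the subsidy, sellers receive Ps = Pb + 6 for each unit, where Pb is the price buyers pay.
Supply in terms of Pb becomes xs = -554 + 8(Pb + 6) = -506 + 8Pb. Setting this equal to demand: 610 - 4Pb = -506 + 8Pb, so Pb = 93.
Sellers receive Ps = 93 + 6 = 99; x' = 610 − 4·93 = 238.

x' = 238; buyers pay €93; sellers receive €99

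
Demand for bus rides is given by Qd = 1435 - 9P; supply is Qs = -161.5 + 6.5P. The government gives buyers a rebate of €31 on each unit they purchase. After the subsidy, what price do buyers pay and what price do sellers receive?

Buyers pay €90; sellers receive €121

Pre-subsidy: 1435 - 9P = -161.5 + 6.5P gives P* = 103, Q* = 508.
With the rebate, buyers effectively pay Pb = Ps − 31, where Ps is the price sellers receive.
Demand in terms of Ps becomes Qd = 1435 − 9(Ps − 31) = 1714 - 9Ps. Setting this equal to supply: 1714 - 9Ps = -161.5 + 6.5Ps, so Ps = 121.
Buyers pay Pb = 121 − 31 = 90; Q' = -161.5 + 6.5·121 = 625.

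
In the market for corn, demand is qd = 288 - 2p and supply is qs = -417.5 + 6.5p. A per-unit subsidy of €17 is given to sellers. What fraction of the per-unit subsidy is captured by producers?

Pre-subsidy: 288 - 2p = -417.5 + 6.5p gives p* = 83, q* = 122.
With the subsidy, sellers receive ps = pb + 17 for each unit, where pb is the price buyers pay.
Supply in terms of pb becomes qs = -417.5 + 6.5(pb + 17) = -307 + 6.5pb. Setting this equal to demand: 288 - 2pb = -307 + 6.5pb, so pb = 70.
Sellers receive ps = 70 + 17 = 87; q' = 288 − 2·70 = 148.
Buyers' price falls by p* − pb = 83 − 70 = 13; sellers' price rises by ps − p* = 87 − 83 = 4.
So producers capture 4/17 = 4/17 of each unit of subsidy.

Producer share = 4/17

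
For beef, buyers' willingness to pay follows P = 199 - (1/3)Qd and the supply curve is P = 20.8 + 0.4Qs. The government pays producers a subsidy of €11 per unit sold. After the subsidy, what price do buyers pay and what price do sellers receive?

Pre-subsidy: 199 - (1/3)Q = 20.8 + 0.4Q gives Q* = 243 and P* = 118.
With the subsidy, sellers receive Ps = Pb + 11 for each unit, where Pb is the price buyers pay.
On the curves, Pb = 199 - (1/3)Q and Ps = 20.8 + 0.4Q; the wedge Ps − Pb = 11 gives 20.8 + 0.4Q − (199 - (1/3)Q) = 11, so Q' = 258.
Then Pb = 199 − (1/3)·258 = 113 and Ps = 20.8 + 0.4·258 = 124.

Buyers pay €113; sellers receive €124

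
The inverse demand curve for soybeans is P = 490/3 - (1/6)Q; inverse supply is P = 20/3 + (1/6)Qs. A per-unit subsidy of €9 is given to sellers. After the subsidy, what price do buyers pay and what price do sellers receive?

Buyers pay €80.5; sellers receive €89.5

Pre-subsidy: 490/3 - (1/6)Q = 20/3 + (1/6)Q gives Q* = 470 and P* = 85.
With the subsidy, sellers receive Ps = Pb + 9 for each unit, where Pb is the price buyers pay.
On the curves, Pb = 490/3 - (1/6)Q and Ps = 20/3 + (1/6)Q; the wedge Ps − Pb = 9 gives 20/3 + (1/6)Q − (490/3 - (1/6)Q) = 9, so Q' = 497.
Then Pb = 490/3 − (1/6)·497 = 80.5 and Ps = 20/3 + (1/6)·497 = 89.5.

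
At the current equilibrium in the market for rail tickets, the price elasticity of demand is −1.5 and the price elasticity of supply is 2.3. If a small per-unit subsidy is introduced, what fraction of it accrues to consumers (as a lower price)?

Consumer share = 23/38

For a small subsidy around the equilibrium, the benefit split depends on the relative slopes, which at a point are proportional to the elasticities.
Buyer share = εs/(εs + |εd|) = 2.3/(2.3 + 1.5) = 23/38; seller share = |εd|/(εs + |εd|) = 15/38.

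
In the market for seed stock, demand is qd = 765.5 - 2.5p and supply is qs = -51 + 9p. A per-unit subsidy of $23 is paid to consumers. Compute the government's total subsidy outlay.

Government cost = $14559

Pre-subsidy: 765.5 - 2.5p = -51 + 9p gives p* = 71, q* = 588.
With the rebate, buyers effectively pay pb = ps − 23, where ps is the price sellers receive.
Demand in terms of ps becomes qd = 765.5 − 2.5(ps − 23) = 823 - 2.5ps. Setting this equal to supply: 823 - 2.5ps = -51 + 9ps, so ps = 76.
Buyers pay pb = 76 − 23 = 53; q' = -51 + 9·76 = 633.
Government outlay = subsidy × quantity = 23 × 633 = 14559.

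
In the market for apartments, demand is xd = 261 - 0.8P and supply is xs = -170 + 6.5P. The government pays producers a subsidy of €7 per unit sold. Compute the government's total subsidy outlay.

Government cost = 111783/73

Pre-subsidy: 261 - 0.8P = -170 + 6.5P gives P* = 4310/73, x* = 15605/73.
With the subsidy, sellers receive Ps = Pb + 7 for each unit, where Pb is the price buyers pay.
Supply in terms of Pb becomes xs = -170 + 6.5(Pb + 7) = -124.5 + 6.5Pb. Setting this equal to demand: 261 - 0.8Pb = -124.5 + 6.5Pb, so Pb = 3855/73.
Sellers receive Ps = 3855/73 + 7 = 4366/73; x' = 261 − 0.8·(3855/73) = 15969/73.
Government outlay = subsidy × quantity = 7 × 15969/73 = 111783/73.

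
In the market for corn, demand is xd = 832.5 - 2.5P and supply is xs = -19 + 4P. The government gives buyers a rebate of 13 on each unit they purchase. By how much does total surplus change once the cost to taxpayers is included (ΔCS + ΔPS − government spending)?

Net change in total surplus = -130

Pre-subsidy: 832.5 - 2.5P = -19 + 4P gives P* = 131, x* = 505.
With the rebate, buyers effectively pay Pb = Ps − 13, where Ps is the price sellers receive.
Demand in terms of Ps becomes xd = 832.5 − 2.5(Ps − 13) = 865 - 2.5Ps. Setting this equal to supply: 865 - 2.5Ps = -19 + 4Ps, so Ps = 136.
Buyers pay Pb = 136 − 13 = 123; x' = -19 + 4·136 = 525.
ΔCS = ½(505 + 525)(131 − 123) = 4120; ΔPS = ½(505 + 525)(136 − 131) = 2575.
Government spending = 13 × 525 = 6825.
Net change = 4120 + 2575 − 6825 = -130. The loss equals the DWL triangle ½·13·20.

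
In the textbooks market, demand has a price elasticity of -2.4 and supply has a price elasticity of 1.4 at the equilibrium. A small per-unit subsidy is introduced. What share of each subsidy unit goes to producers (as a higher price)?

For a small subsidy around the equilibrium, the benefit split depends on the relative slopes, which at a point are proportional to the elasticities.
Buyer share = εs/(εs + |εd|) = 1.4/(1.4 + 2.4) = 7/19; seller share = |εd|/(εs + |εd|) = 12/19.
So producers capture 12/19 of the subsidy.

Producer share = 12/19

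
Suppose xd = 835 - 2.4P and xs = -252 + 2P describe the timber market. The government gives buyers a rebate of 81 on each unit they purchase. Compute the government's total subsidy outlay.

Government cost = 294435/11

Pre-subsidy: 835 - 2.4P = -252 + 2P gives P* = 5435/22, x* = 2663/11.
With the rebate, buyers effectively pay Pb = Ps − 81, where Ps is the price sellers receive.
Demand in terms of Ps becomes xd = 835 − 2.4(Ps − 81) = 1029.4 - 2.4Ps. Setting this equal to supply: 1029.4 - 2.4Ps = -252 + 2Ps, so Ps = 6407/22.
Buyers pay Pb = 6407/22 − 81 = 4625/22; x' = -252 + 2·(6407/22) = 3635/11.
Government outlay = subsidy × quantity = 81 × 3635/11 = 294435/11.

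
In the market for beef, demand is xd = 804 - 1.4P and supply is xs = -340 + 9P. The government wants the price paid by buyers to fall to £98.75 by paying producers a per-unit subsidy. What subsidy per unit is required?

At a buyer price of 98.75, quantity demanded is 804 − 1.4·98.75 = 665.75.
Sellers supply 665.75 only when they receive Ps with -340 + 9·Ps = 665.75, i.e. Ps = 111.75.
s = Ps − Pb = 111.75 − 98.75 = 13.

Required subsidy s = £13 per unit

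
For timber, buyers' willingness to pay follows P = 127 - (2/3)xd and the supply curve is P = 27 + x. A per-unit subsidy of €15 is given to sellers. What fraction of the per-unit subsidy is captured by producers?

Pre-subsidy: 127 - (2/3)x = 27 + x gives x* = 60 and P* = 87.
With the subsidy, sellers receive Ps = Pb + 15 for each unit, where Pb is the price buyers pay.
On the curves, Pb = 127 - (2/3)x and Ps = 27 + x; the wedge Ps − Pb = 15 gives 27 + x − (127 - (2/3)x) = 15, so x' = 69.
Then Pb = 127 − (2/3)·69 = 81 and Ps = 27 + 1·69 = 96.
Buyers' price falls by P* − Pb = 87 − 81 = 6; sellers' price rises by Ps − P* = 96 − 87 = 9.
So producers capture 9/15 = 0.6 of each unit of subsidy.

Producer share = 0.6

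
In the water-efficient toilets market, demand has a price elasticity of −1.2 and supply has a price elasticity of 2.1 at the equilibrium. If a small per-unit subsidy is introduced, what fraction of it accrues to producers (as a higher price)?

Producer share = 4/11

For a small subsidy around the equilibrium, the benefit split depends on the relative slopes, which at a point are proportional to the elasticities.
Buyer share = εs/(εs + |εd|) = 2.1/(2.1 + 1.2) = 7/11; seller share = |εd|/(εs + |εd|) = 4/11.
So producers capture 4/11 of the subsidy.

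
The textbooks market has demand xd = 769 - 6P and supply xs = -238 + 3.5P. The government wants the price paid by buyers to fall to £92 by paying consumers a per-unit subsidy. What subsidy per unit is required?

Required subsidy s = £38 per unit

At a buyer price of 92, quantity demanded is 769 − 6·92 = 217.
Sellers supply 217 only when they receive Ps with -238 + 3.5·Ps = 217, i.e. Ps = 130.
s = Ps − Pb = 130 − 92 = 38.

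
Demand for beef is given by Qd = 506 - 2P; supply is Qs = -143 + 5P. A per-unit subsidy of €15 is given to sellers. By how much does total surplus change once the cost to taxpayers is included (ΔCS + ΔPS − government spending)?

Pre-subsidy: 506 - 2P = -143 + 5P gives P* = 649/7, Q* = 2244/7.
With the subsidy, sellers receive Ps = Pb + 15 for each unit, where Pb is the price buyers pay.
Supply in terms of Pb becomes Qs = -143 + 5(Pb + 15) = -68 + 5Pb. Setting this equal to demand: 506 - 2Pb = -68 + 5Pb, so Pb = 82.
Sellers receive Ps = 82 + 15 = 97; Q' = 506 − 2·82 = 342.
ΔCS = ½(2244/7 + 342)(649/7 − 82) = 173925/49; ΔPS = ½(2244/7 + 342)(97 − 649/7) = 69570/49.
Government spending = 15 × 342 = 5130.
Net change = 173925/49 + 69570/49 − 5130 = -1125/7. The loss equals the DWL triangle ½·15·150/7.

Net change in total surplus = -1125/7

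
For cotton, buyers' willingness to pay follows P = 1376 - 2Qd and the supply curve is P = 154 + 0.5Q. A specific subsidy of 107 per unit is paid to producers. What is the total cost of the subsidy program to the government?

Pre-subsidy: 1376 - 2Q = 154 + 0.5Q gives Q* = 488.8 and P* = 398.4.
With the subsidy, sellers receive Ps = Pb + 107 for each unit, where Pb is the price buyers pay.
On the curves, Pb = 1376 - 2Q and Ps = 154 + 0.5Q; the wedge Ps − Pb = 107 gives 154 + 0.5Q − (1376 - 2Q) = 107, so Q' = 531.6.
Then Pb = 1376 − 2·531.6 = 312.8 and Ps = 154 + 0.5·531.6 = 419.8.
Government outlay = subsidy × quantity = 107 × 531.6 = 56881.2.

Government cost = 56881.2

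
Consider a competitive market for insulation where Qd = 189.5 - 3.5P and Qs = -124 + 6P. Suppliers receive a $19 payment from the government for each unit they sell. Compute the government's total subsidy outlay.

Government cost = $2204

Pre-subsidy: 189.5 - 3.5P = -124 + 6P gives P* = 33, Q* = 74.
With the subsidy, sellers receive Ps = Pb + 19 for each unit, where Pb is the price buyers pay.
Supply in terms of Pb becomes Qs = -124 + 6(Pb + 19) = -10 + 6Pb. Setting this equal to demand: 189.5 - 3.5Pb = -10 + 6Pb, so Pb = 21.
Sellers receive Ps = 21 + 19 = 40; Q' = 189.5 − 3.5·21 = 116.
Government outlay = subsidy × quantity = 19 × 116 = 2204.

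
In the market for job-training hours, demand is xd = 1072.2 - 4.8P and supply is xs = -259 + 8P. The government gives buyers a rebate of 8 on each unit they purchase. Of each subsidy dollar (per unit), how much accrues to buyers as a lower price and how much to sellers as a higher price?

Pre-subsidy: 1072.2 - 4.8P = -259 + 8P gives P* = 104, x* = 573.
With the rebate, buyers effectively pay Pb = Ps − 8, where Ps is the price sellers receive.
Demand in terms of Ps becomes xd = 1072.2 − 4.8(Ps − 8) = 1110.6 - 4.8Ps. Setting this equal to supply: 1110.6 - 4.8Ps = -259 + 8Ps, so Ps = 107.
Buyers pay Pb = 107 − 8 = 99; x' = -259 + 8·107 = 597.
Buyers' price falls by P* − Pb = 104 − 99 = 5; sellers' price rises by Ps − P* = 107 − 104 = 3.

Buyers gain 5 per unit; sellers gain 3 per unit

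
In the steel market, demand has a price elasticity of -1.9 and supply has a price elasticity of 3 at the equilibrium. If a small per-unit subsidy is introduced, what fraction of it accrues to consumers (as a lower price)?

Consumer share = 30/49

For a small subsidy around the equilibrium, the benefit split depends on the relative slopes, which at a point are proportional to the elasticities.
Buyer share = εs/(εs + |εd|) = 3/(3 + 1.9) = 30/49; seller share = |εd|/(εs + |εd|) = 19/49.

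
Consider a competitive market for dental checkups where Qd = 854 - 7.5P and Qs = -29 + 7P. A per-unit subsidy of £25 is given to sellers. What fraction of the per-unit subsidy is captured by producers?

Pre-subsidy: 854 - 7.5P = -29 + 7P gives P* = 1766/29, Q* = 11521/29.
With the subsidy, sellers receive Ps = Pb + 25 for each unit, where Pb is the price buyers pay.
Supply in terms of Pb becomes Qs = -29 + 7(Pb + 25) = 146 + 7Pb. Setting this equal to demand: 854 - 7.5Pb = 146 + 7Pb, so Pb = 1416/29.
Sellers receive Ps = 1416/29 + 25 = 2141/29; Q' = 854 − 7.5·(1416/29) = 14146/29.
Buyers' price falls by P* − Pb = 1766/29 − 1416/29 = 350/29; sellers' price rises by Ps − P* = 2141/29 − 1766/29 = 375/29.
So producers capture (375/29)/25 = 15/29 of each unit of subsidy.

Producer share = 15/29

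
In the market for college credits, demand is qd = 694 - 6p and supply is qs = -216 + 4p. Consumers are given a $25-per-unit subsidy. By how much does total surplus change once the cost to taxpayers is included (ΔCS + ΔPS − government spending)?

Pre-subsidy: 694 - 6p = -216 + 4p gives p* = 91, q* = 148.
With the rebate, buyers effectively pay pb = ps − 25, where ps is the price sellers receive.
Demand in terms of ps becomes qd = 694 − 6(ps − 25) = 844 - 6ps. Setting this equal to supply: 844 - 6ps = -216 + 4ps, so ps = 106.
Buyers pay pb = 106 − 25 = 81; q' = -216 + 4·106 = 208.
ΔCS = ½(148 + 208)(91 − 81) = 1780; ΔPS = ½(148 + 208)(106 − 91) = 2670.
Government spending = 25 × 208 = 5200.
Net change = 1780 + 2670 − 5200 = -750. The loss equals the DWL triangle ½·25·60.

Net change in total surplus = -$750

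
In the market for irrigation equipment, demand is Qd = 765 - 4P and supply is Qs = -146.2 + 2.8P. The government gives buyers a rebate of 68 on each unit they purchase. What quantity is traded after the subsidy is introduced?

Pre-subsidy: 765 - 4P = -146.2 + 2.8P gives P* = 134, Q* = 229.
With the rebate, buyers effectively pay Pb = Ps − 68, where Ps is the price sellers receive.
Demand in terms of Ps becomes Qd = 765 − 4(Ps − 68) = 1037 - 4Ps. Setting this equal to supply: 1037 - 4Ps = -146.2 + 2.8Ps, so Ps = 174.
Buyers pay Pb = 174 − 68 = 106; Q' = -146.2 + 2.8·174 = 341.

Q' = 341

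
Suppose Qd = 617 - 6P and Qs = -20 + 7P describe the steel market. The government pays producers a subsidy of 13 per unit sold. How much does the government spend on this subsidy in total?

Pre-subsidy: 617 - 6P = -20 + 7P gives P* = 49, Q* = 323.
With the subsidy, sellers receive Ps = Pb + 13 for each unit, where Pb is the price buyers pay.
Supply in terms of Pb becomes Qs = -20 + 7(Pb + 13) = 71 + 7Pb. Setting this equal to demand: 617 - 6Pb = 71 + 7Pb, so Pb = 42.
Sellers receive Ps = 42 + 13 = 55; Q' = 617 − 6·42 = 365.
Government outlay = subsidy × quantity = 13 × 365 = 4745.

Government cost = 4745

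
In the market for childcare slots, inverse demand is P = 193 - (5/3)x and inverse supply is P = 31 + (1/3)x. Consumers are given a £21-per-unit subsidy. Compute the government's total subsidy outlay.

Government cost = £1921.5

Pre-subsidy: 193 - (5/3)x = 31 + (1/3)x gives x* = 81 and P* = 58.
With the rebate, buyers effectively pay Pb = Ps − 21, where Ps is the price sellers receive.
On the curves, Pb = 193 - (5/3)x and Ps = 31 + (1/3)x; the wedge Ps − Pb = 21 gives 31 + (1/3)x − (193 - (5/3)x) = 21, so x' = 91.5.
Then Pb = 193 − (5/3)·91.5 = 40.5 and Ps = 31 + (1/3)·91.5 = 61.5.
Government outlay = subsidy × quantity = 21 × 91.5 = 1921.5.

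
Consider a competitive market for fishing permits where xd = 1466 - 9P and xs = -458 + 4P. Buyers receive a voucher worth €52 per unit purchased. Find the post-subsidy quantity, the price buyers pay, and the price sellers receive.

x' = 278; buyers pay €132; sellers receive €184

Pre-subsidy: 1466 - 9P = -458 + 4P gives P* = 148, x* = 134.
With the rebate, buyers effectively pay Pb = Ps − 52, where Ps is the price sellers receive.
Demand in terms of Ps becomes xd = 1466 − 9(Ps − 52) = 1934 - 9Ps. Setting this equal to supply: 1934 - 9Ps = -458 + 4Ps, so Ps = 184.
Buyers pay Pb = 184 − 52 = 132; x' = -458 + 4·184 = 278.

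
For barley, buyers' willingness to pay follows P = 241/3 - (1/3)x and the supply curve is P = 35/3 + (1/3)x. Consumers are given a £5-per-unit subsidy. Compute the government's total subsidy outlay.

Pre-subsidy: 241/3 - (1/3)x = 35/3 + (1/3)x gives x* = 103 and P* = 46.
With the rebate, buyers effectively pay Pb = Ps − 5, where Ps is the price sellers receive.
On the curves, Pb = 241/3 - (1/3)x and Ps = 35/3 + (1/3)x; the wedge Ps − Pb = 5 gives 35/3 + (1/3)x − (241/3 - (1/3)x) = 5, so x' = 110.5.
Then Pb = 241/3 − (1/3)·110.5 = 43.5 and Ps = 35/3 + (1/3)·110.5 = 48.5.
Government outlay = subsidy × quantity = 5 × 110.5 = 552.5.

Government cost = £552.5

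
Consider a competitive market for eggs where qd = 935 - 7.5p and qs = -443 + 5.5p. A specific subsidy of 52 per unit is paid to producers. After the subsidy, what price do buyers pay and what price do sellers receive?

Buyers pay 84; sellers receive 136

Pre-subsidy: 935 - 7.5p = -443 + 5.5p gives p* = 106, q* = 140.
With the subsidy, sellers receive ps = pb + 52 for each unit, where pb is the price buyers pay.
Supply in terms of pb becomes qs = -443 + 5.5(pb + 52) = -157 + 5.5pb. Setting this equal to demand: 935 - 7.5pb = -157 + 5.5pb, so pb = 84.
Sellers receive ps = 84 + 52 = 136; q' = 935 − 7.5·84 = 305.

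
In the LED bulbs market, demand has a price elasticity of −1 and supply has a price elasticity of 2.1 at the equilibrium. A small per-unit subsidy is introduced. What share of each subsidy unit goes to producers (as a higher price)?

Producer share = 10/31

For a small subsidy around the equilibrium, the benefit split depends on the relative slopes, which at a point are proportional to the elasticities.
Buyer share = εs/(εs + |εd|) = 2.1/(2.1 + 1) = 21/31; seller share = |εd|/(εs + |εd|) = 10/31.
So producers capture 10/31 of the subsidy.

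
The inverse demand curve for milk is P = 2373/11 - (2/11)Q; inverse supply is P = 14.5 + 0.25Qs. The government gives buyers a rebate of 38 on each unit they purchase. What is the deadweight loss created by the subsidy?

Pre-subsidy: 2373/11 - (2/11)Q = 14.5 + 0.25Q gives Q* = 466 and P* = 131.
With the rebate, buyers effectively pay Pb = Ps − 38, where Ps is the price sellers receive.
On the curves, Pb = 2373/11 - (2/11)Q and Ps = 14.5 + 0.25Q; the wedge Ps − Pb = 38 gives 14.5 + 0.25Q − (2373/11 - (2/11)Q) = 38, so Q' = 554.
Then Pb = 2373/11 − (2/11)·554 = 115 and Ps = 14.5 + 0.25·554 = 153.
The subsidy expands output by 554 − 466 = 88 past the efficient level; on those units the gap between marginal cost and willingness to pay runs from 0 up to 38.
DWL = ½ × 38 × 88 = 1672.

Deadweight loss = 1672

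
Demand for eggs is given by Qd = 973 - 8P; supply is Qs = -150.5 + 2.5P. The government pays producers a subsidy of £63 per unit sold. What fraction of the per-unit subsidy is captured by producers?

Pre-subsidy: 973 - 8P = -150.5 + 2.5P gives P* = 107, Q* = 117.
With the subsidy, sellers receive Ps = Pb + 63 for each unit, where Pb is the price buyers pay.
Supply in terms of Pb becomes Qs = -150.5 + 2.5(Pb + 63) = 7 + 2.5Pb. Setting this equal to demand: 973 - 8Pb = 7 + 2.5Pb, so Pb = 92.
Sellers receive Ps = 92 + 63 = 155; Q' = 973 − 8·92 = 237.
Buyers' price falls by P* − Pb = 107 − 92 = 15; sellers' price rises by Ps − P* = 155 − 107 = 48.
So producers capture 48/63 = 16/21 of each unit of subsidy.

Producer share = 16/21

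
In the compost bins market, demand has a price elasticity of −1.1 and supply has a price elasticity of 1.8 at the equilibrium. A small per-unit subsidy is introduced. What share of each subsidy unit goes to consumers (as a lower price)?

Consumer share = 18/29

For a small subsidy around the equilibrium, the benefit split depends on the relative slopes, which at a point are proportional to the elasticities.
Buyer share = εs/(εs + |εd|) = 1.8/(1.8 + 1.1) = 18/29; seller share = |εd|/(εs + |εd|) = 11/29.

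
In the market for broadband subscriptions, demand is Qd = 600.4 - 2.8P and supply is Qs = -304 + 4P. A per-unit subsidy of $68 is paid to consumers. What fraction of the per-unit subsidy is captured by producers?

Pre-subsidy: 600.4 - 2.8P = -304 + 4P gives P* = 133, Q* = 228.
With the rebate, buyers effectively pay Pb = Ps − 68, where Ps is the price sellers receive.
Demand in terms of Ps becomes Qd = 600.4 − 2.8(Ps − 68) = 790.8 - 2.8Ps. Setting this equal to supply: 790.8 - 2.8Ps = -304 + 4Ps, so Ps = 161.
Buyers pay Pb = 161 − 68 = 93; Q' = -304 + 4·161 = 340.
Buyers' price falls by P* − Pb = 133 − 93 = 40; sellers' price rises by Ps − P* = 161 − 133 = 28.
So producers capture 28/68 = 7/17 of each unit of subsidy.

Producer share = 7/17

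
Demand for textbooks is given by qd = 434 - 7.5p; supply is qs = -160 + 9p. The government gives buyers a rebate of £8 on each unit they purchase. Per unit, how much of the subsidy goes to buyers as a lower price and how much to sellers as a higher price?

Pre-subsidy: 434 - 7.5p = -160 + 9p gives p* = 36, q* = 164.
With the rebate, buyers effectively pay pb = ps − 8, where ps is the price sellers receive.
Demand in terms of ps becomes qd = 434 − 7.5(ps − 8) = 494 - 7.5ps. Setting this equal to supply: 494 - 7.5ps = -160 + 9ps, so ps = 436/11.
Buyers pay pb = 436/11 − 8 = 348/11; q' = -160 + 9·(436/11) = 2164/11.
Buyers' price falls by p* − pb = 36 − 348/11 = 48/11; sellers' price rises by ps − p* = 436/11 − 36 = 40/11.

Buyers gain 48/11 per unit; sellers gain 40/11 per unit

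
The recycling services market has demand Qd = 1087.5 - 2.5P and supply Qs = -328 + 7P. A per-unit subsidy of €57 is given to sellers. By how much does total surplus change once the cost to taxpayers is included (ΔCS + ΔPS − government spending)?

Net change in total surplus = -€2992.5

Pre-subsidy: 1087.5 - 2.5P = -328 + 7P gives P* = 149, Q* = 715.
With the subsidy, sellers receive Ps = Pb + 57 for each unit, where Pb is the price buyers pay.
Supply in terms of Pb becomes Qs = -328 + 7(Pb + 57) = 71 + 7Pb. Setting this equal to demand: 1087.5 - 2.5Pb = 71 + 7Pb, so Pb = 107.
Sellers receive Ps = 107 + 57 = 164; Q' = 1087.5 − 2.5·107 = 820.
ΔCS = ½(715 + 820)(149 − 107) = 32235; ΔPS = ½(715 + 820)(164 − 149) = 11512.5.
Government spending = 57 × 820 = 46740.
Net change = 32235 + 11512.5 − 46740 = -2992.5. The loss equals the DWL triangle ½·57·105.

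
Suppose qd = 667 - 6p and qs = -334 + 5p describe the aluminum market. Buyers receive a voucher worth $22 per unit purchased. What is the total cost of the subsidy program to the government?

Government cost = $3982

Pre-subsidy: 667 - 6p = -334 + 5p gives p* = 91, q* = 121.
With the rebate, buyers effectively pay pb = ps − 22, where ps is the price sellers receive.
Demand in terms of ps becomes qd = 667 − 6(ps − 22) = 799 - 6ps. Setting this equal to supply: 799 - 6ps = -334 + 5ps, so ps = 103.
Buyers pay pb = 103 − 22 = 81; q' = -334 + 5·103 = 181.
Government outlay = subsidy × quantity = 22 × 181 = 3982.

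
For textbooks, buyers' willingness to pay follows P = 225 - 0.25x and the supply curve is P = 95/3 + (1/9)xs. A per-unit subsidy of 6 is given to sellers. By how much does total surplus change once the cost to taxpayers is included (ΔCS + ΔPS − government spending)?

Pre-subsidy: 225 - 0.25x = 95/3 + (1/9)x gives x* = 6960/13 and P* = 1185/13.
With the subsidy, sellers receive Ps = Pb + 6 for each unit, where Pb is the price buyers pay.
On the curves, Pb = 225 - 0.25x and Ps = 95/3 + (1/9)x; the wedge Ps − Pb = 6 gives 95/3 + (1/9)x − (225 - 0.25x) = 6, so x' = 552.
Then Pb = 225 − 0.25·552 = 87 and Ps = 95/3 + (1/9)·552 = 93.
ΔCS = ½(6960/13 + 552)(1185/13 − 87) = 381672/169; ΔPS = ½(6960/13 + 552)(93 − 1185/13) = 169632/169.
Government spending = 6 × 552 = 3312.
Net change = 381672/169 + 169632/169 − 3312 = -648/13. The loss equals the DWL triangle ½·6·216/13.

Net change in total surplus = -648/13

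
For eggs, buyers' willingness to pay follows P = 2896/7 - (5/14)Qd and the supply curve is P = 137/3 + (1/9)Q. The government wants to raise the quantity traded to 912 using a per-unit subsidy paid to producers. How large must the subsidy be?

At Q = 912, from the demand curve buyers pay Pb = 2896/7 − (5/14)·912 = 88; from the supply curve sellers need Ps = 137/3 + (1/9)·912 = 147.
The subsidy must fill the gap: s = Ps − Pb = 147 − 88 = 59.

Required subsidy s = 59 per unit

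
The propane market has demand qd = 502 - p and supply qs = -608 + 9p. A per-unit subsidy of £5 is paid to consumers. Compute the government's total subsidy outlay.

Government cost = £1977.5

Pre-subsidy: 502 - p = -608 + 9p gives p* = 111, q* = 391.
With the rebate, buyers effectively pay pb = ps − 5, where ps is the price sellers receive.
Demand in terms of ps becomes qd = 502 − 1(ps − 5) = 507 - ps. Setting this equal to supply: 507 - ps = -608 + 9ps, so ps = 111.5.
Buyers pay pb = 111.5 − 5 = 106.5; q' = -608 + 9·111.5 = 395.5.
Government outlay = subsidy × quantity = 5 × 395.5 = 1977.5.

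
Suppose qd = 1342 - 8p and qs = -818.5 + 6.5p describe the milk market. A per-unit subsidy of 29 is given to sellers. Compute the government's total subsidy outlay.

Pre-subsidy: 1342 - 8p = -818.5 + 6.5p gives p* = 149, q* = 150.
With the subsidy, sellers receive ps = pb + 29 for each unit, where pb is the price buyers pay.
Supply in terms of pb becomes qs = -818.5 + 6.5(pb + 29) = -630 + 6.5pb. Setting this equal to demand: 1342 - 8pb = -630 + 6.5pb, so pb = 136.
Sellers receive ps = 136 + 29 = 165; q' = 1342 − 8·136 = 254.
Government outlay = subsidy × quantity = 29 × 254 = 7366.

Government cost = 7366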